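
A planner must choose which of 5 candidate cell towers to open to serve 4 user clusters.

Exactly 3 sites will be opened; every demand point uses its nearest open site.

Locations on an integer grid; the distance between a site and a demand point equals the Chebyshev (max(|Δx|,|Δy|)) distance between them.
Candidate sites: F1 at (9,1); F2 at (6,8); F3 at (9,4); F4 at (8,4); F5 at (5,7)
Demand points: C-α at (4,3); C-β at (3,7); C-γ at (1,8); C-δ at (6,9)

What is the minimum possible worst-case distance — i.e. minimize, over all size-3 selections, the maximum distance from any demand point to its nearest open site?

Open {F1, F2, F5}.
  Farthest demand point is C-α at distance 4 (to F5); all others are ≤ 4.
With {F1, F3, F5} the worst case is 4.
With {F1, F4, F5} the worst case is 4.
No size-3 selection achieves below 4.

4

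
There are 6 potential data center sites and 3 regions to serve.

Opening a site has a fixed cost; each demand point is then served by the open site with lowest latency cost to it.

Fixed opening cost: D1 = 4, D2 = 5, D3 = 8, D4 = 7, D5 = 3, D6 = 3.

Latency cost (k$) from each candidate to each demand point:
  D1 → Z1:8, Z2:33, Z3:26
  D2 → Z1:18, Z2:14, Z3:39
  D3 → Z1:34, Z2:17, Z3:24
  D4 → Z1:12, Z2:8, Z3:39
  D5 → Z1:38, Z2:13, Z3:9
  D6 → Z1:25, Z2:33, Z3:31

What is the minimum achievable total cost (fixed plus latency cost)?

37

Open {D1, D5}: assign each demand point to its cheapest open site.
  Z1→D1 8, Z2→D5 13, Z3→D5 9
  latency cost 30, fixed 7 → total 37.
Compare {D4, D5}: latency cost 29 + fixed 10 = 39.
Compare {D1, D4, D5}: latency cost 25 + fixed 14 = 39.
Compare {D1, D5, D6}: latency cost 30 + fixed 10 = 40.
All other subsets cost ≥ 39. Minimum total cost: 37.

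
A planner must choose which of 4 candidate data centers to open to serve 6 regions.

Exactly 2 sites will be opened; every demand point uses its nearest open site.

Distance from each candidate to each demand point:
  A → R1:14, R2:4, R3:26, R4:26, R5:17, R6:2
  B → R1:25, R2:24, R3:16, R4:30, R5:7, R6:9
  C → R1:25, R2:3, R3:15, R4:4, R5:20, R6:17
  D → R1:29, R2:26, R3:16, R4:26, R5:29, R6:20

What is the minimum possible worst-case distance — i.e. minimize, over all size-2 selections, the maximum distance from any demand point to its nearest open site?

17

Open {A, C}.
  Farthest demand point is R5 at distance 17 (to A); all others are ≤ 17.
With {B, C} the worst case is 25.
With {C, D} the worst case is 25.
No size-2 selection achieves below 17.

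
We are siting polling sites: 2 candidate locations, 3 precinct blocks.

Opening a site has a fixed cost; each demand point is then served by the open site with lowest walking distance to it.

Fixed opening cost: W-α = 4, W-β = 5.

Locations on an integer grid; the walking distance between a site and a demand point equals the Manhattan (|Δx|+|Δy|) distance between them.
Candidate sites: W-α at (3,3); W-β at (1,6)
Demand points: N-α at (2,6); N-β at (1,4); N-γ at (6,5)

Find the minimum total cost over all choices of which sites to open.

14

Open {W-β}: assign each demand point to its cheapest open site.
  N-α→W-β 1, N-β→W-β 2, N-γ→W-β 6
  walking distance 9, fixed 5 → total 14.
Compare {W-α}: walking distance 12 + fixed 4 = 16.
Compare {W-α, W-β}: walking distance 8 + fixed 9 = 17.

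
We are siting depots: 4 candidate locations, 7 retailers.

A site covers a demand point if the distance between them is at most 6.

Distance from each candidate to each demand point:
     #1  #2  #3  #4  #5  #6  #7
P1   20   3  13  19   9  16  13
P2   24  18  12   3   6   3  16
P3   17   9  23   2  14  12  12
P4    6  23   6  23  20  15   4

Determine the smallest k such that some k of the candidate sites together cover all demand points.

Coverage sets (demand points within 6 of each site):
  P1: {#2}
  P2: {#4, #5, #6}
  P3: {#4}
  P4: {#1, #3, #7}
No 2 sites suffice: every size-2 union leaves at least one demand point uncovered.
But {P1, P2, P4} covers everything, so the minimum is 3.

3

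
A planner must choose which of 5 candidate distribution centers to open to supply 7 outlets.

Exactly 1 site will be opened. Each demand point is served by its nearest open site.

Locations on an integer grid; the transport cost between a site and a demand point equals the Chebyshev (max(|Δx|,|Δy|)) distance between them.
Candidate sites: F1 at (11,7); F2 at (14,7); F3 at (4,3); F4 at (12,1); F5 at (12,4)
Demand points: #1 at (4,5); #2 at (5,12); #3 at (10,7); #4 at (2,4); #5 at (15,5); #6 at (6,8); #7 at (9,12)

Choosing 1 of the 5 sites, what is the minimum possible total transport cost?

37

Open {F1}.
  #1→F1 7, #2→F1 6, #3→F1 1, #4→F1 9, #5→F1 4, #6→F1 5, #7→F1 5  ⇒ total 37.
Compare {F3}: total 44.
Compare {F5}: total 46.
No size-1 selection does better; minimum is 37.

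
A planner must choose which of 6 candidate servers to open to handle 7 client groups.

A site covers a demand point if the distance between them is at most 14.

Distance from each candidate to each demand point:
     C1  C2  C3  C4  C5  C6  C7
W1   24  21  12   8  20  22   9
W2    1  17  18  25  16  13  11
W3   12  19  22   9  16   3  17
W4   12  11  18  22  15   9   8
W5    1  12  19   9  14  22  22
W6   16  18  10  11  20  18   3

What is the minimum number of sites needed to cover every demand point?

Coverage sets (demand points within 14 of each site):
  W1: {C3, C4, C7}
  W2: {C1, C6, C7}
  W3: {C1, C4, C6}
  W4: {C1, C2, C6, C7}
  W5: {C1, C2, C4, C5}
  W6: {C3, C4, C7}
No 2 sites suffice: every size-2 union leaves at least one demand point uncovered.
But {W1, W2, W5} covers everything, so the minimum is 3.

3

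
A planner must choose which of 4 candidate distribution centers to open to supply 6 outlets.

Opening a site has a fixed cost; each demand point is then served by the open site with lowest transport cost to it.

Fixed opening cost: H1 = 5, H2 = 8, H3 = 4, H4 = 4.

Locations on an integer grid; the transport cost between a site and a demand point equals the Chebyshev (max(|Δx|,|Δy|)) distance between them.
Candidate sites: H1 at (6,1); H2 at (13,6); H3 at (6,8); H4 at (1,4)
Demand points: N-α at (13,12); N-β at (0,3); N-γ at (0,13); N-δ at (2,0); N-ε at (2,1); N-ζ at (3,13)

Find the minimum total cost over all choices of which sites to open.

34

Open {H3, H4}: assign each demand point to its cheapest open site.
  N-α→H3 7, N-β→H4 1, N-γ→H3 6, N-δ→H4 4, N-ε→H4 3, N-ζ→H3 5
  transport cost 26, fixed 8 → total 34.
Compare {H1, H3, H4}: transport cost 26 + fixed 13 = 39.
Compare {H1, H3}: transport cost 32 + fixed 9 = 41.
Compare {H2, H3, H4}: transport cost 25 + fixed 16 = 41.
All other subsets cost ≥ 39. Minimum total cost: 34.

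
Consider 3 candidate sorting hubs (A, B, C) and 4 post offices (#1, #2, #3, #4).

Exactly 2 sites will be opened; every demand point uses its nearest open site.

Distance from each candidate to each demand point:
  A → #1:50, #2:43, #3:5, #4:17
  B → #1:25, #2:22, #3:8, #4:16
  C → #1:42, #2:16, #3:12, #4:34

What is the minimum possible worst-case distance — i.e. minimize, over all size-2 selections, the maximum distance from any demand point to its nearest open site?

25

Open {A, B}.
  Farthest demand point is #1 at distance 25 (to B); all others are ≤ 25.
With {B, C} the worst case is 25.
With {A, C} the worst case is 42.
No size-2 selection achieves below 25.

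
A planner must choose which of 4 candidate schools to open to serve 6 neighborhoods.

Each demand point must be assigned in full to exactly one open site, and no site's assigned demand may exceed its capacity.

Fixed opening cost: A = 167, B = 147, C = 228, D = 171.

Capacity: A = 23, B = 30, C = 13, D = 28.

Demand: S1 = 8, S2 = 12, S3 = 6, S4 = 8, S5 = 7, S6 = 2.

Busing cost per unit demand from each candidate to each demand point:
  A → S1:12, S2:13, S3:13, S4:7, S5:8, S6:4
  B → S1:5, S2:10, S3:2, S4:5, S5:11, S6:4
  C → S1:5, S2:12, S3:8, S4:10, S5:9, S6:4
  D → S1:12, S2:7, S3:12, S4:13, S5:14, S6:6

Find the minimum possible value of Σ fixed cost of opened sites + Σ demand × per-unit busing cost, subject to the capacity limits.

Open {B, D}; cheapest assignment that respects the capacities:
  B (cap 30, load 29): S1, S3, S4, S5 — cost 8×5 + 6×2 + 8×5 + 7×11 = 169
  D (cap 28, load 14): S2, S6 — cost 12×7 + 2×6 = 96
  Shipping 265, fixed 318 → total 583.
  Any other capacity-feasible assignment to {B, D} ships for at least 265.
Compare {A, B}: its best feasible assignment gives total 606.
Compare {B, C}: its best feasible assignment gives total 694.
Every other set of open sites that can feasibly serve all demand totals ≥ 606 even under its best assignment. Minimum: 583.

583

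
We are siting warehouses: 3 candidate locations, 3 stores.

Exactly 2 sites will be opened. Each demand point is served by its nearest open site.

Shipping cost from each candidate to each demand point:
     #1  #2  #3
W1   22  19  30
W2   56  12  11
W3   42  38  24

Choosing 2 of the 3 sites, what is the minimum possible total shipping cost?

45

Open {W1, W2}.
  #1→W1 22, #2→W2 12, #3→W2 11  ⇒ total 45.
Compare {W1, W3}: total 65.
Compare {W2, W3}: total 65.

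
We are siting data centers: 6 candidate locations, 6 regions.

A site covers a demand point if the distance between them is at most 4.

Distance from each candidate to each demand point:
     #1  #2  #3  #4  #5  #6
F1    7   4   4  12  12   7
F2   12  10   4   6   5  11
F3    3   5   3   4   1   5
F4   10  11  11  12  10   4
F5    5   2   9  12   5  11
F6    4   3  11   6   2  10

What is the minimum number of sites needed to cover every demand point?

3

Coverage sets (demand points within 4 of each site):
  F1: {#2, #3}
  F2: {#3}
  F3: {#1, #3, #4, #5}
  F4: {#6}
  F5: {#2}
  F6: {#1, #2, #5}
No 2 sites suffice: every size-2 union leaves at least one demand point uncovered.
But {F1, F3, F4} covers everything, so the minimum is 3.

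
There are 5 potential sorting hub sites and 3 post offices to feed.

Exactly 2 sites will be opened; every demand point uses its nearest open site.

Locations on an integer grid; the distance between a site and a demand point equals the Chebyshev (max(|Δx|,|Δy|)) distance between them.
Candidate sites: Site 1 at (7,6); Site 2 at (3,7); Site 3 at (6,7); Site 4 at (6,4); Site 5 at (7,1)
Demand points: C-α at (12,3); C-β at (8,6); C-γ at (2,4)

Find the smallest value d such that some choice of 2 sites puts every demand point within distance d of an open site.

5

Open {Site 1, Site 2}.
  Farthest demand point is C-α at distance 5 (to Site 1); all others are ≤ 5.
With {Site 1, Site 3} the worst case is 5.
With {Site 1, Site 4} the worst case is 5.
No size-2 selection achieves below 5.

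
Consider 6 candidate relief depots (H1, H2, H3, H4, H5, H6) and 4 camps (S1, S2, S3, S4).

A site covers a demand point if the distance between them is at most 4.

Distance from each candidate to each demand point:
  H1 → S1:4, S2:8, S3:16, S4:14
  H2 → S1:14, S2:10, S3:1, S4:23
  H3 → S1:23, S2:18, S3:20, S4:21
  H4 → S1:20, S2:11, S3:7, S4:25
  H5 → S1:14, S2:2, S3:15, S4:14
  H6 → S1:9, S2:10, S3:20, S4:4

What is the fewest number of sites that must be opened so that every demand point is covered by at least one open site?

4

Coverage sets (demand points within 4 of each site):
  H1: {S1}
  H2: {S3}
  H3: {}
  H4: {}
  H5: {S2}
  H6: {S4}
No 3 sites suffice: every size-3 union leaves at least one demand point uncovered.
But {H1, H2, H5, H6} covers everything, so the minimum is 4.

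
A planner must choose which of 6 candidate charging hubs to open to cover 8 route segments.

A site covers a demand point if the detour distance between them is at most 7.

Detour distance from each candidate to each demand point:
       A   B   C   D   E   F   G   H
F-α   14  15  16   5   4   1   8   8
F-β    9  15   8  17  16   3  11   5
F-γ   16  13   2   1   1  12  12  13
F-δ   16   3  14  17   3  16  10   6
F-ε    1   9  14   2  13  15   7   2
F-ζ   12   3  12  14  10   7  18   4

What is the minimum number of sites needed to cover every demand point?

Coverage sets (demand points within 7 of each site):
  F-α: {D, E, F}
  F-β: {F, H}
  F-γ: {C, D, E}
  F-δ: {B, E, H}
  F-ε: {A, D, G, H}
  F-ζ: {B, F, H}
No 2 sites suffice: every size-2 union leaves at least one demand point uncovered.
But {F-γ, F-ε, F-ζ} covers everything, so the minimum is 3.

3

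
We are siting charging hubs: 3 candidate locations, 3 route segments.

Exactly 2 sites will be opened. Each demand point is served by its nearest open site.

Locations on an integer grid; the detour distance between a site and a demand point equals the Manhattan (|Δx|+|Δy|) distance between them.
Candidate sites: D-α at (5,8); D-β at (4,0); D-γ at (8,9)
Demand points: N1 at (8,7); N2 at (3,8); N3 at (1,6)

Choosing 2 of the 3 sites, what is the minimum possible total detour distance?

Open {D-α, D-γ}.
  N1→D-γ 2, N2→D-α 2, N3→D-α 6  ⇒ total 10.
Compare {D-α, D-β}: total 12.
Compare {D-β, D-γ}: total 17.

10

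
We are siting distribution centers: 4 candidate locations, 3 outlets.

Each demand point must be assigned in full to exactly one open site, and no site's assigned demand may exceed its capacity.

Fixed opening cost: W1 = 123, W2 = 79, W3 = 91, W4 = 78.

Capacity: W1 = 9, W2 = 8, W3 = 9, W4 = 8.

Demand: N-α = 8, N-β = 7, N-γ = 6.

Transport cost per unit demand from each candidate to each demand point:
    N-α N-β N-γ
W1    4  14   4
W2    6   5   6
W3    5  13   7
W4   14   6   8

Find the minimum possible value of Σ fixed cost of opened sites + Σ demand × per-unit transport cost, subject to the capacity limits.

Open {W2, W3, W4}; cheapest assignment that respects the capacities:
  W2 (cap 8, load 6): N-γ — cost 6×6 = 36
  W3 (cap 9, load 8): N-α — cost 8×5 = 40
  W4 (cap 8, load 7): N-β — cost 7×6 = 42
  Shipping 118, fixed 248 → total 366.
  Any other capacity-feasible assignment to {W2, W3, W4} ships for at least 118.
Compare {W1, W2, W4}: its best feasible assignment gives total 390.
Compare {W1, W2, W3}: its best feasible assignment gives total 392.
Every other set of open sites that can feasibly serve all demand totals ≥ 390 even under its best assignment. Minimum: 366.

366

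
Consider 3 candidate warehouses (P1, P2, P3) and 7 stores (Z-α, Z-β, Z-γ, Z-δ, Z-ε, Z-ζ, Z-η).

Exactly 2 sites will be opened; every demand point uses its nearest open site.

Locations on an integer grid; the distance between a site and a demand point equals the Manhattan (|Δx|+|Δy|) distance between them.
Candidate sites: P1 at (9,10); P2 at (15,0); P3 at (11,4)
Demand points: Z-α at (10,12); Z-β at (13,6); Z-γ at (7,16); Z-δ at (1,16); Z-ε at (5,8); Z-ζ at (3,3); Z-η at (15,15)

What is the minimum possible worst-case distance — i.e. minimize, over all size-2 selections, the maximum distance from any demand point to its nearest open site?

Open {P1, P2}.
  Farthest demand point is Z-δ at distance 14 (to P1); all others are ≤ 14.
With {P1, P3} the worst case is 14.
With {P2, P3} the worst case is 22.
No size-2 selection achieves below 14.

14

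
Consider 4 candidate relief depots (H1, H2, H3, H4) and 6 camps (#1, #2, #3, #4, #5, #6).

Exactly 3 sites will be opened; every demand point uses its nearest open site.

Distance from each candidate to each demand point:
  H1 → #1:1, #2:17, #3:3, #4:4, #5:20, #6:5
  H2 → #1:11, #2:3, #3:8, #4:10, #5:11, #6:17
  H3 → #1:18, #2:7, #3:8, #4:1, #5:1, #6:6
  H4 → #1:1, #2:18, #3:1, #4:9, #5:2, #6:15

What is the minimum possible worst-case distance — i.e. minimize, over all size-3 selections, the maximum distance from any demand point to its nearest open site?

5

Open {H1, H2, H3}.
  Farthest demand point is #6 at distance 5 (to H1); all others are ≤ 5.
With {H1, H2, H4} the worst case is 5.
With {H2, H3, H4} the worst case is 6.
No size-3 selection achieves below 5.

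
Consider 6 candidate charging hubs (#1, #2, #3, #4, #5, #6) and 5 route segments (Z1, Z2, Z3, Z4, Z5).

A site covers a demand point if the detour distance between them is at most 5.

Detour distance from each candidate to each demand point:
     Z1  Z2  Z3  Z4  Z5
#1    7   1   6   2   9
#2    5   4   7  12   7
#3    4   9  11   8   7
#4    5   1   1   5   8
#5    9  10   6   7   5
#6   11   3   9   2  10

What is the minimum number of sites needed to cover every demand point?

Coverage sets (demand points within 5 of each site):
  #1: {Z2, Z4}
  #2: {Z1, Z2}
  #3: {Z1}
  #4: {Z1, Z2, Z3, Z4}
  #5: {Z5}
  #6: {Z2, Z4}
No single site covers all 5 demand points.
But {#4, #5} covers everything, so the minimum is 2.

2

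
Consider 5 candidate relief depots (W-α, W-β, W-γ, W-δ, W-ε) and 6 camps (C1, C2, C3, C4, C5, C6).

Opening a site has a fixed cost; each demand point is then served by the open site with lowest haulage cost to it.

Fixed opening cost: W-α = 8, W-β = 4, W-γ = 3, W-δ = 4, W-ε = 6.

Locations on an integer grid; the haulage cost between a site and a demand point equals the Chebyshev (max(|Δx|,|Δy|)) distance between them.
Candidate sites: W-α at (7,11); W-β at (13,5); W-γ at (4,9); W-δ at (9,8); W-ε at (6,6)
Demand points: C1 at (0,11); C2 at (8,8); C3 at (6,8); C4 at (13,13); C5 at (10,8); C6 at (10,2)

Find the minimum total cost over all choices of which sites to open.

Open {W-γ, W-δ}: assign each demand point to its cheapest open site.
  C1→W-γ 4, C2→W-δ 1, C3→W-γ 2, C4→W-δ 5, C5→W-δ 1, C6→W-δ 6
  haulage cost 19, fixed 7 → total 26.
Compare {W-β, W-γ, W-δ}: haulage cost 16 + fixed 11 = 27.
Compare {W-δ}: haulage cost 25 + fixed 4 = 29.
Compare {W-δ, W-ε}: haulage cost 19 + fixed 10 = 29.
All other subsets cost ≥ 27. Minimum total cost: 26.

26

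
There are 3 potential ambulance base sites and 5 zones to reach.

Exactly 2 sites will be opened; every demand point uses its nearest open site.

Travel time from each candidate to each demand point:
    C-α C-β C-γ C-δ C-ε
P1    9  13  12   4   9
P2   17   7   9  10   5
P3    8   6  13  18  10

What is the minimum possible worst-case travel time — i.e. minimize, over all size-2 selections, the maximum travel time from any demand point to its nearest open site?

Open {P1, P2}.
  Farthest demand point is C-α at travel time 9 (to P1); all others are ≤ 9.
With {P2, P3} the worst case is 10.
With {P1, P3} the worst case is 12.
No size-2 selection achieves below 9.

9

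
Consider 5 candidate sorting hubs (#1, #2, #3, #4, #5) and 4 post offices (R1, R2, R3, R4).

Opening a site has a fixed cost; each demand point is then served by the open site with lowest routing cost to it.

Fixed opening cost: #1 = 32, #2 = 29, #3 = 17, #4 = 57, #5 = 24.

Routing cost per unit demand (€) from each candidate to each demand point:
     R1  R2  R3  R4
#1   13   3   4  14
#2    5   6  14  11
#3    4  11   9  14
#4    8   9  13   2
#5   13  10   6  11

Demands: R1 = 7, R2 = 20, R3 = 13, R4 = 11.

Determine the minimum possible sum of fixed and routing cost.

268

Open {#1, #3, #4}: assign each demand point to its cheapest open site.
  R1→#3 7×4=28, R2→#1 20×3=60, R3→#1 13×4=52, R4→#4 11×2=22
  routing cost 162, fixed 106 → total 268.
Compare {#1, #4}: routing cost 190 + fixed 89 = 279.
Compare {#1, #2, #4}: routing cost 169 + fixed 118 = 287.
Compare {#1, #3, #4, #5}: routing cost 162 + fixed 130 = 292.
All other subsets cost ≥ 279. Minimum total cost: 268.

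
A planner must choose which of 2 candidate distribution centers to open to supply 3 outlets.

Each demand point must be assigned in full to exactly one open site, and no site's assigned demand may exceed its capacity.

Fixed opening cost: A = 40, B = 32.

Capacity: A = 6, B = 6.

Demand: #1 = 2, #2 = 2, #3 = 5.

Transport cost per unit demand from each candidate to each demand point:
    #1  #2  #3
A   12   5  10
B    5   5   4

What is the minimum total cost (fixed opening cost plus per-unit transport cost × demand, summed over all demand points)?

Open {A, B}; cheapest assignment that respects the capacities:
  A (cap 6, load 4): #1, #2 — cost 2×12 + 2×5 = 34
  B (cap 6, load 5): #3 — cost 5×4 = 20
  Shipping 54, fixed 72 → total 126.
  Any other capacity-feasible assignment to {A, B} ships for at least 54.
Total demand is 9 and no other set of sites has combined capacity ≥ 9, so {A, B} is the only feasible choice of open sites. Minimum: 126.

126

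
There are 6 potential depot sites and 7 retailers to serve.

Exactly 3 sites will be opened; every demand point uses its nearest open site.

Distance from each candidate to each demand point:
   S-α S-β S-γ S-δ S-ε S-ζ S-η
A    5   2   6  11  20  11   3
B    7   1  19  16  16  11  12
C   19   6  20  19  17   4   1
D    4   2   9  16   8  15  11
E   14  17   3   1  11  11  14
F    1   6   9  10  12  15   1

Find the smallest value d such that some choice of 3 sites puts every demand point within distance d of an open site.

8

Open {C, D, E}.
  Farthest demand point is S-ε at distance 8 (to D); all others are ≤ 8.
With {C, D, F} the worst case is 10.
With {A, B, D} the worst case is 11.
No size-3 selection achieves below 8.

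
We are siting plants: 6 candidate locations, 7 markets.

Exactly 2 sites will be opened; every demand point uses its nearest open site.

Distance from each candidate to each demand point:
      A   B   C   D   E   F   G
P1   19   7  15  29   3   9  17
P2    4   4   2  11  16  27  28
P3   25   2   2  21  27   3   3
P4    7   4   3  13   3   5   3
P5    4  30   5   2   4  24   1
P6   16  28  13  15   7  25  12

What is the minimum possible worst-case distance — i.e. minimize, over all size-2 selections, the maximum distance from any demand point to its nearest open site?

Open {P3, P5}.
  Farthest demand point is A at distance 4 (to P5); all others are ≤ 4.
With {P4, P5} the worst case is 5.
With {P1, P5} the worst case is 9.
No size-2 selection achieves below 4.

4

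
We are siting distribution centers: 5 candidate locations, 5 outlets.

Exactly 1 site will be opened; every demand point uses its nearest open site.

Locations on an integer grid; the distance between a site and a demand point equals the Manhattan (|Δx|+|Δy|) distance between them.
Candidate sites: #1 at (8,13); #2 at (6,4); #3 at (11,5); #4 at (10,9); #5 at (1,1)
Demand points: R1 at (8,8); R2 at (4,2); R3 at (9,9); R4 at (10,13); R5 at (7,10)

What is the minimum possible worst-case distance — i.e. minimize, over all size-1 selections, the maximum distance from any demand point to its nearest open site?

Open {#3}.
  Farthest demand point is R2 at distance 10 (to #3); all others are ≤ 10.
With {#2} the worst case is 13.
With {#4} the worst case is 13.
No size-1 selection achieves below 10.

10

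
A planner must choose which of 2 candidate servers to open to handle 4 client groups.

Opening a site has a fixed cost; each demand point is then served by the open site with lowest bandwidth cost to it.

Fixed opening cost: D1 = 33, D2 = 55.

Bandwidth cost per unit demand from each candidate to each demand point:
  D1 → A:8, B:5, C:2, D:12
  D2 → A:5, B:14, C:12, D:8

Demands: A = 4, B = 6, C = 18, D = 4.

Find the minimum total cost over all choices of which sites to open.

Open {D1}: assign each demand point to its cheapest open site.
  A→D1 4×8=32, B→D1 6×5=30, C→D1 18×2=36, D→D1 4×12=48
  bandwidth cost 146, fixed 33 → total 179.
Compare {D1, D2}: bandwidth cost 118 + fixed 88 = 206.
Compare {D2}: bandwidth cost 352 + fixed 55 = 407.

179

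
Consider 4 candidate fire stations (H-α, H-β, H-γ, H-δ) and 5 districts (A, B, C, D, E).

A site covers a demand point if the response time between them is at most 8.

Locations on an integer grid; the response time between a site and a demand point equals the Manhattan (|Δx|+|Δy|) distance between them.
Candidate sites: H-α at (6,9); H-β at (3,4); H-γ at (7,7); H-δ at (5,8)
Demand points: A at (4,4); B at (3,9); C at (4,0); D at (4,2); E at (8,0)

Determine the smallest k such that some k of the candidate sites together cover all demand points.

2

Coverage sets (demand points within 8 of each site):
  H-α: {A, B}
  H-β: {A, B, C, D}
  H-γ: {A, B, D, E}
  H-δ: {A, B, D}
No single site covers all 5 demand points.
But {H-β, H-γ} covers everything, so the minimum is 2.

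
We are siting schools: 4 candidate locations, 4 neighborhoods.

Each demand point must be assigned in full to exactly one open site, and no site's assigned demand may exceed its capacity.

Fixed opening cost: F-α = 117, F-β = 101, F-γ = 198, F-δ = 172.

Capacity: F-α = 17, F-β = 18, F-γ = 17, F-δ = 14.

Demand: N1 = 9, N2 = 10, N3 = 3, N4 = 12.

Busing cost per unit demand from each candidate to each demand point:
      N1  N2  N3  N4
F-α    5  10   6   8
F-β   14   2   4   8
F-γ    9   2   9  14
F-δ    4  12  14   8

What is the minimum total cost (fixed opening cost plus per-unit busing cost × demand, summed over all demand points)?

554

Open {F-α, F-β, F-δ}; cheapest assignment that respects the capacities:
  F-α (cap 17, load 12): N4 — cost 12×8 = 96
  F-β (cap 18, load 13): N2, N3 — cost 10×2 + 3×4 = 32
  F-δ (cap 14, load 9): N1 — cost 9×4 = 36
  Shipping 164, fixed 390 → total 554.
  Any other capacity-feasible assignment to {F-α, F-β, F-δ} ships for at least 164.
Compare {F-α, F-β, F-γ}: its best feasible assignment gives total 589.
Compare {F-β, F-γ, F-δ}: its best feasible assignment gives total 635.
Every other set of open sites that can feasibly serve all demand totals ≥ 589 even under its best assignment. Minimum: 554.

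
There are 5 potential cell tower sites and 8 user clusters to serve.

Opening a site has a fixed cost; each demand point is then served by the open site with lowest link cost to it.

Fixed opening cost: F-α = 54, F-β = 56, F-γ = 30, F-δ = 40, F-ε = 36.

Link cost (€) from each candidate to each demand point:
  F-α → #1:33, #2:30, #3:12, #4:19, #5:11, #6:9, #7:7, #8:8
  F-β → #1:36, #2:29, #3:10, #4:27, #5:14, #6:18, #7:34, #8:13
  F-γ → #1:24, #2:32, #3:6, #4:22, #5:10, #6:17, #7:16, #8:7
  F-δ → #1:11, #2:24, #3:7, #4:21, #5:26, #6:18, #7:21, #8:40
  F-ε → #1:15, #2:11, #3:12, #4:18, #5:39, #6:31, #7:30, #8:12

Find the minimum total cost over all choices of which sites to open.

Open {F-γ}: assign each demand point to its cheapest open site.
  #1→F-γ 24, #2→F-γ 32, #3→F-γ 6, #4→F-γ 22, #5→F-γ 10, #6→F-γ 17, #7→F-γ 16, #8→F-γ 7
  link cost 134, fixed 30 → total 164.
Compare {F-γ, F-ε}: link cost 100 + fixed 66 = 166.
Compare {F-α, F-ε}: link cost 91 + fixed 90 = 181.
Compare {F-γ, F-δ}: link cost 112 + fixed 70 = 182.
All other subsets cost ≥ 166. Minimum total cost: 164.

164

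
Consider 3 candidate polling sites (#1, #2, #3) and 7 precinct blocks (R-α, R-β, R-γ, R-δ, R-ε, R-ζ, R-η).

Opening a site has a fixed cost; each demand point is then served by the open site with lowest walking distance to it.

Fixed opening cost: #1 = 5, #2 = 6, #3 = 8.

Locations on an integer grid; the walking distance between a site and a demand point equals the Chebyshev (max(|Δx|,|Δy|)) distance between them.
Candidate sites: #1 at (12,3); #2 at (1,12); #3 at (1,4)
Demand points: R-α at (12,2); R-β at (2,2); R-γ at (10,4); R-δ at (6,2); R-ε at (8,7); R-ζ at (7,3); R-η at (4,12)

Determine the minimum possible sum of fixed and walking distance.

Open {#1, #3}: assign each demand point to its cheapest open site.
  R-α→#1 1, R-β→#3 2, R-γ→#1 2, R-δ→#3 5, R-ε→#1 4, R-ζ→#1 5, R-η→#3 8
  walking distance 27, fixed 13 → total 40.
Compare {#1, #2, #3}: walking distance 22 + fixed 19 = 41.
Compare {#1}: walking distance 37 + fixed 5 = 42.
Compare {#1, #2}: walking distance 31 + fixed 11 = 42.
All other subsets cost ≥ 41. Minimum total cost: 40.

40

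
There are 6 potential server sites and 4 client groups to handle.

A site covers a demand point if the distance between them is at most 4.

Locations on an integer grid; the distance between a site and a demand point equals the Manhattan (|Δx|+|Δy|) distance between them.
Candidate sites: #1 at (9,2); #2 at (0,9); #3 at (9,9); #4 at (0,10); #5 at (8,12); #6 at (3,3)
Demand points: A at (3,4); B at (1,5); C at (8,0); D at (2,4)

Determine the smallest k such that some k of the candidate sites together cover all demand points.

Coverage sets (demand points within 4 of each site):
  #1: {C}
  #2: {}
  #3: {}
  #4: {}
  #5: {}
  #6: {A, B, D}
No single site covers all 4 demand points.
But {#1, #6} covers everything, so the minimum is 2.

2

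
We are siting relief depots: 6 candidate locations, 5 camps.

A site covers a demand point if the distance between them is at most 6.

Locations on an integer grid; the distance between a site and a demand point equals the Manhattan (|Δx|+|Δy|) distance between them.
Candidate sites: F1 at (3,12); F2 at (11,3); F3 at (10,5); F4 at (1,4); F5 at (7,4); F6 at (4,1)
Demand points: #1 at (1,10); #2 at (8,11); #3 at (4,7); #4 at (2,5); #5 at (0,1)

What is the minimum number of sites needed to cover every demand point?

Coverage sets (demand points within 6 of each site):
  F1: {#1, #2, #3}
  F2: {}
  F3: {}
  F4: {#1, #3, #4, #5}
  F5: {#3, #4}
  F6: {#3, #4, #5}
No single site covers all 5 demand points.
But {F1, F4} covers everything, so the minimum is 2.

2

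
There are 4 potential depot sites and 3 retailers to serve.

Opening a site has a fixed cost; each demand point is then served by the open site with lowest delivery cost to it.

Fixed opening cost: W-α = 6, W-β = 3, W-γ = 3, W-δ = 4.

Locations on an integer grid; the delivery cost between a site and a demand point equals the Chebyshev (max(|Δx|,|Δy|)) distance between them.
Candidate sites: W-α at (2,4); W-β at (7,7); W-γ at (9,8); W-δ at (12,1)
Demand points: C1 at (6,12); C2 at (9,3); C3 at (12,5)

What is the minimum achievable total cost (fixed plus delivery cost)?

Open {W-γ}: assign each demand point to its cheapest open site.
  C1→W-γ 4, C2→W-γ 5, C3→W-γ 3
  delivery cost 12, fixed 3 → total 15.
Compare {W-β}: delivery cost 14 + fixed 3 = 17.
Compare {W-β, W-γ}: delivery cost 11 + fixed 6 = 17.
Compare {W-γ, W-δ}: delivery cost 10 + fixed 7 = 17.
All other subsets cost ≥ 17. Minimum total cost: 15.

15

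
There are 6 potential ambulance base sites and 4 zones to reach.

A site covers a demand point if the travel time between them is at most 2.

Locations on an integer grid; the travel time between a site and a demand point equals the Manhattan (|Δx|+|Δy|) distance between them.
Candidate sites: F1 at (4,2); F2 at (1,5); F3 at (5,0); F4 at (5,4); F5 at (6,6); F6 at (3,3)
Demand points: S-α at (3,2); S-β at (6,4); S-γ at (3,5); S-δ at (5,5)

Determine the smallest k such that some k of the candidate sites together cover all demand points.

Coverage sets (demand points within 2 of each site):
  F1: {S-α}
  F2: {S-γ}
  F3: {}
  F4: {S-β, S-δ}
  F5: {S-β, S-δ}
  F6: {S-α, S-γ}
No single site covers all 4 demand points.
But {F4, F6} covers everything, so the minimum is 2.

2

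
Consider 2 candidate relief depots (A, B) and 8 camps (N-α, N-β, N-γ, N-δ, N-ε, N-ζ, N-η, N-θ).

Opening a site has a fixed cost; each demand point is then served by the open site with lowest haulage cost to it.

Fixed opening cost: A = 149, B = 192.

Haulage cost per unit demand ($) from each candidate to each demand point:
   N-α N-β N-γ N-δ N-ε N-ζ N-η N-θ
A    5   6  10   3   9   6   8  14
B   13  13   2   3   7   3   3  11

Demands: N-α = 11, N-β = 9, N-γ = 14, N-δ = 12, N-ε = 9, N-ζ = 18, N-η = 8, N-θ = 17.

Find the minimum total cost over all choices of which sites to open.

842

Open {A, B}: assign each demand point to its cheapest open site.
  N-α→A 11×5=55, N-β→A 9×6=54, N-γ→B 14×2=28, N-δ→A 12×3=36, N-ε→B 9×7=63, N-ζ→B 18×3=54, N-η→B 8×3=24, N-θ→B 17×11=187
  haulage cost 501, fixed 341 → total 842.
Compare {B}: haulage cost 652 + fixed 192 = 844.
Compare {A}: haulage cost 776 + fixed 149 = 925.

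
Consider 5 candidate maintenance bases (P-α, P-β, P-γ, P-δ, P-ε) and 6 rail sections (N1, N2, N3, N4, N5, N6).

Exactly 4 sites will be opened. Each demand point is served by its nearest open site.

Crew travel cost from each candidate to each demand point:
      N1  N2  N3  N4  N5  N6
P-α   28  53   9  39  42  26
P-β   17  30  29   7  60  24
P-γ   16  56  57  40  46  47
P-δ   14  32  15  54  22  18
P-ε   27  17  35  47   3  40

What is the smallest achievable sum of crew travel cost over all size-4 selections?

68

Open {P-α, P-β, P-δ, P-ε}.
  N1→P-δ 14, N2→P-ε 17, N3→P-α 9, N4→P-β 7, N5→P-ε 3, N6→P-δ 18  ⇒ total 68.
Compare {P-β, P-γ, P-δ, P-ε}: total 74.
Compare {P-α, P-β, P-γ, P-ε}: total 76.
No size-4 selection does better; minimum is 68.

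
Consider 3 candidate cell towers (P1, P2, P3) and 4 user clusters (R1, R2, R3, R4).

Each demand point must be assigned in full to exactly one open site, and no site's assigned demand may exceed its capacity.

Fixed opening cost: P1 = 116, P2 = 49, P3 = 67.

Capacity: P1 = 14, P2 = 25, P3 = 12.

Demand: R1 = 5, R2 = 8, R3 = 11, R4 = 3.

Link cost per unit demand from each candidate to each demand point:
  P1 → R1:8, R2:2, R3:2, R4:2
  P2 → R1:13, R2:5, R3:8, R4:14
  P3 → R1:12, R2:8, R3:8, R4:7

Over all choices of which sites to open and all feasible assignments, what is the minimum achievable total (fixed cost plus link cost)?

298

Open {P1, P2}; cheapest assignment that respects the capacities:
  P1 (cap 14, load 14): R3, R4 — cost 11×2 + 3×2 = 28
  P2 (cap 25, load 13): R1, R2 — cost 5×13 + 8×5 = 105
  Shipping 133, fixed 165 → total 298.
  Any other capacity-feasible assignment to {P1, P2} ships for at least 133.
Compare {P2, P3}: its best feasible assignment gives total 325.
Compare {P1, P2, P3}: its best feasible assignment gives total 360.
Every other set of open sites that can feasibly serve all demand totals ≥ 325 even under its best assignment. Minimum: 298.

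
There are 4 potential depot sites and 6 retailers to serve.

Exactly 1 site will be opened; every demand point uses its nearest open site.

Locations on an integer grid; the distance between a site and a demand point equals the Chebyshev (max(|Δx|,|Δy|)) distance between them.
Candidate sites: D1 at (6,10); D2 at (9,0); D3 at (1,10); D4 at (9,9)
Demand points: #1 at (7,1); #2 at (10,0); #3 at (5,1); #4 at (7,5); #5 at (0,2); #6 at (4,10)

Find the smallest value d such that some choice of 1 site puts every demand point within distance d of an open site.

9

Open {D4}.
  Farthest demand point is #2 at distance 9 (to D4); all others are ≤ 9.
With {D1} the worst case is 10.
With {D2} the worst case is 10.
No size-1 selection achieves below 9.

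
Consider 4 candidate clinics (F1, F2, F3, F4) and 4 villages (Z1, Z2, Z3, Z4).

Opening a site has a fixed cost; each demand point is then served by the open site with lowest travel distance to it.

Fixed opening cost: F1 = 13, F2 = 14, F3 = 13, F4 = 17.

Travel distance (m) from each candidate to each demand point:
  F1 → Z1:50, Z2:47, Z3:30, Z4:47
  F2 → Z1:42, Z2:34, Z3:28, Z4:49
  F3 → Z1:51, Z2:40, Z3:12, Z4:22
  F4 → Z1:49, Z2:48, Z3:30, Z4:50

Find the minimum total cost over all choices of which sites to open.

Open {F2, F3}: assign each demand point to its cheapest open site.
  Z1→F2 42, Z2→F2 34, Z3→F3 12, Z4→F3 22
  travel distance 110, fixed 27 → total 137.
Compare {F3}: travel distance 125 + fixed 13 = 138.
Compare {F1, F3}: travel distance 124 + fixed 26 = 150.
Compare {F1, F2, F3}: travel distance 110 + fixed 40 = 150.
All other subsets cost ≥ 138. Minimum total cost: 137.

137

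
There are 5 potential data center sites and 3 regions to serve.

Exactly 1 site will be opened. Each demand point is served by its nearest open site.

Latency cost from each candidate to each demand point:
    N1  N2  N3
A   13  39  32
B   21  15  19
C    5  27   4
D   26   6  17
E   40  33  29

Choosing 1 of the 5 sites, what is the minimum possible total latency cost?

36

Open {C}.
  N1→C 5, N2→C 27, N3→C 4  ⇒ total 36.
Compare {D}: total 49.
Compare {B}: total 55.
No size-1 selection does better; minimum is 36.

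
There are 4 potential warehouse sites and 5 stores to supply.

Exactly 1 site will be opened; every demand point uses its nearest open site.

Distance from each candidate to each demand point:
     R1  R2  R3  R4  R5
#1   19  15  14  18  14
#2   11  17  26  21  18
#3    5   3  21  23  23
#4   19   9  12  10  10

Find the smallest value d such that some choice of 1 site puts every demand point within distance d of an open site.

Open {#1}.
  Farthest demand point is R1 at distance 19 (to #1); all others are ≤ 19.
With {#4} the worst case is 19.
With {#3} the worst case is 23.
No size-1 selection achieves below 19.

19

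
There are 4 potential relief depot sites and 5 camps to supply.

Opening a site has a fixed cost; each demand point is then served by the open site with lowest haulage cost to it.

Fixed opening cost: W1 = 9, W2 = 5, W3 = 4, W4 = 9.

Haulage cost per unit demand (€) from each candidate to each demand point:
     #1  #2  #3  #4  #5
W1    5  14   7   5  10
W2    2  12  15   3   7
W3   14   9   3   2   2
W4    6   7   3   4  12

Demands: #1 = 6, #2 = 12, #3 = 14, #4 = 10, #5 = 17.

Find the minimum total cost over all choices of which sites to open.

Open {W2, W3, W4}: assign each demand point to its cheapest open site.
  #1→W2 6×2=12, #2→W4 12×7=84, #3→W3 14×3=42, #4→W3 10×2=20, #5→W3 17×2=34
  haulage cost 192, fixed 18 → total 210.
Compare {W1, W2, W3, W4}: haulage cost 192 + fixed 27 = 219.
Compare {W2, W3}: haulage cost 216 + fixed 9 = 225.
Compare {W3, W4}: haulage cost 216 + fixed 13 = 229.
All other subsets cost ≥ 219. Minimum total cost: 210.

210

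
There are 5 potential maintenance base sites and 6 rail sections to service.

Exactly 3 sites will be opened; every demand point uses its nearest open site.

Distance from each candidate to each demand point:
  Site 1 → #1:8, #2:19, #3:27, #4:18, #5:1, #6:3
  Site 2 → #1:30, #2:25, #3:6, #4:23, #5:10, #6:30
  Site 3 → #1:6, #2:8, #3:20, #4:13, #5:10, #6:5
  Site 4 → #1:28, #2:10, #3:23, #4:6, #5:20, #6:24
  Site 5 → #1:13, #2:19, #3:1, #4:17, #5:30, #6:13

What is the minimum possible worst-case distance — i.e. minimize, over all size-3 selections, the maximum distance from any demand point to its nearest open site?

Open {Site 1, Site 2, Site 4}.
  Farthest demand point is #2 at distance 10 (to Site 4); all others are ≤ 10.
With {Site 1, Site 4, Site 5} the worst case is 10.
With {Site 2, Site 3, Site 4} the worst case is 10.
No size-3 selection achieves below 10.

10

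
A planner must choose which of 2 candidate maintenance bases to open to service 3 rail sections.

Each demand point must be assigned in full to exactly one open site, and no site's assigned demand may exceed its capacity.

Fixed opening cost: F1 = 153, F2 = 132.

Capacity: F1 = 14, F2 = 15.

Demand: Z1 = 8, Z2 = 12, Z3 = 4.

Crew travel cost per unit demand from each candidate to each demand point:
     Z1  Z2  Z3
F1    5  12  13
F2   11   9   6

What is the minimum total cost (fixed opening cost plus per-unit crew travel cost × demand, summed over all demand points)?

Open {F1, F2}; cheapest assignment that respects the capacities:
  F1 (cap 14, load 12): Z1, Z3 — cost 8×5 + 4×13 = 92
  F2 (cap 15, load 12): Z2 — cost 12×9 = 108
  Shipping 200, fixed 285 → total 485.
  Any other capacity-feasible assignment to {F1, F2} ships for at least 200.
Total demand is 24 and no other set of sites has combined capacity ≥ 24, so {F1, F2} is the only feasible choice of open sites. Minimum: 485.

485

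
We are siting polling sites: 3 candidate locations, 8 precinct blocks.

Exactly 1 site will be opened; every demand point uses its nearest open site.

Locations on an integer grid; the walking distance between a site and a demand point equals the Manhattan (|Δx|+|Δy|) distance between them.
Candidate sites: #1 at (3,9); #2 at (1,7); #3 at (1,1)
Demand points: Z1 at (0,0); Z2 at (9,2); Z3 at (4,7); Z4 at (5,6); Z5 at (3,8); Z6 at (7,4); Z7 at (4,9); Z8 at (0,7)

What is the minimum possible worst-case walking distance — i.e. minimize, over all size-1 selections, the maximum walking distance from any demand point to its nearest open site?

11

Open {#3}.
  Farthest demand point is Z7 at walking distance 11 (to #3); all others are ≤ 11.
With {#1} the worst case is 13.
With {#2} the worst case is 13.
No size-1 selection achieves below 11.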